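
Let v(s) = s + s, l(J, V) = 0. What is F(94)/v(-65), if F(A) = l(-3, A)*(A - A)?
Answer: 0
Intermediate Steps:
v(s) = 2*s
F(A) = 0 (F(A) = 0*(A - A) = 0*0 = 0)
F(94)/v(-65) = 0/((2*(-65))) = 0/(-130) = 0*(-1/130) = 0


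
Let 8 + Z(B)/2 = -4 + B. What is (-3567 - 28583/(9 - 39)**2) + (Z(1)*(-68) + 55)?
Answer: -1842983/900 ≈ -2047.8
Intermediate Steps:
Z(B) = -24 + 2*B (Z(B) = -16 + 2*(-4 + B) = -16 + (-8 + 2*B) = -24 + 2*B)
(-3567 - 28583/(9 - 39)**2) + (Z(1)*(-68) + 55) = (-3567 - 28583/(9 - 39)**2) + ((-24 + 2*1)*(-68) + 55) = (-3567 - 28583/((-30)**2)) + ((-24 + 2)*(-68) + 55) = (-3567 - 28583/900) + (-22*(-68) + 55) = (-3567 - 28583*1/900) + (1496 + 55) = (-3567 - 28583/900) + 1551 = -3238883/900 + 1551 = -1842983/900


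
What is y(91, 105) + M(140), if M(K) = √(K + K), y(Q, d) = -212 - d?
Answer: -317 + 2*√70 ≈ -300.27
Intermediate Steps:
M(K) = √2*√K (M(K) = √(2*K) = √2*√K)
y(91, 105) + M(140) = (-212 - 1*105) + √2*√140 = (-212 - 105) + √2*(2*√35) = -317 + 2*√70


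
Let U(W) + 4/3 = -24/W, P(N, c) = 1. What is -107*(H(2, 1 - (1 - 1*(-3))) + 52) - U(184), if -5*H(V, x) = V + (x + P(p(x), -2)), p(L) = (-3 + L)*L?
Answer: -383815/69 ≈ -5562.5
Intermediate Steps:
p(L) = L*(-3 + L)
U(W) = -4/3 - 24/W
H(V, x) = -⅕ - V/5 - x/5 (H(V, x) = -(V + (x + 1))/5 = -(V + (1 + x))/5 = -(1 + V + x)/5 = -⅕ - V/5 - x/5)
-107*(H(2, 1 - (1 - 1*(-3))) + 52) - U(184) = -107*((-⅕ - ⅕*2 - (1 - (1 - 1*(-3)))/5) + 52) - (-4/3 - 24/184) = -107*((-⅕ - ⅖ - (1 - (1 + 3))/5) + 52) - (-4/3 - 24*1/184) = -107*((-⅕ - ⅖ - (1 - 1*4)/5) + 52) - (-4/3 - 3/23) = -107*((-⅕ - ⅖ - (1 - 4)/5) + 52) - 1*(-101/69) = -107*((-⅕ - ⅖ - ⅕*(-3)) + 52) + 101/69 = -107*((-⅕ - ⅖ + ⅗) + 52) + 101/69 = -107*(0 + 52) + 101/69 = -107*52 + 101/69 = -5564 + 101/69 = -383815/69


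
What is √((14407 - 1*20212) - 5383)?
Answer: 2*I*√2797 ≈ 105.77*I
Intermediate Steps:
√((14407 - 1*20212) - 5383) = √((14407 - 20212) - 5383) = √(-5805 - 5383) = √(-11188) = 2*I*√2797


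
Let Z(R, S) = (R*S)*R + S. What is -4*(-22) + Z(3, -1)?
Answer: 78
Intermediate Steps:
Z(R, S) = S + S*R**2 (Z(R, S) = S*R**2 + S = S + S*R**2)
-4*(-22) + Z(3, -1) = -4*(-22) - (1 + 3**2) = 88 - (1 + 9) = 88 - 1*10 = 88 - 10 = 78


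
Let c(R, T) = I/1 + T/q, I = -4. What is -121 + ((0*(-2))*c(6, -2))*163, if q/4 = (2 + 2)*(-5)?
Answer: -121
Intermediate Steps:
q = -80 (q = 4*((2 + 2)*(-5)) = 4*(4*(-5)) = 4*(-20) = -80)
c(R, T) = -4 - T/80 (c(R, T) = -4/1 + T/(-80) = -4*1 + T*(-1/80) = -4 - T/80)
-121 + ((0*(-2))*c(6, -2))*163 = -121 + ((0*(-2))*(-4 - 1/80*(-2)))*163 = -121 + (0*(-4 + 1/40))*163 = -121 + (0*(-159/40))*163 = -121 + 0*163 = -121 + 0 = -121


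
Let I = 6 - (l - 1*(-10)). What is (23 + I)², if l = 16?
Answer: 9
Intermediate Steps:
I = -20 (I = 6 - (16 - 1*(-10)) = 6 - (16 + 10) = 6 - 1*26 = 6 - 26 = -20)
(23 + I)² = (23 - 20)² = 3² = 9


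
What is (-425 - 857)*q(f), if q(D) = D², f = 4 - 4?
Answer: 0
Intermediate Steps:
f = 0
(-425 - 857)*q(f) = (-425 - 857)*0² = -1282*0 = 0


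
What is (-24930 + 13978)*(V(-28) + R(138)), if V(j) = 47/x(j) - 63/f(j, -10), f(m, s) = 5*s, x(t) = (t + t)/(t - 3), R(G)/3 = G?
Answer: -845753141/175 ≈ -4.8329e+6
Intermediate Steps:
R(G) = 3*G
x(t) = 2*t/(-3 + t) (x(t) = (2*t)/(-3 + t) = 2*t/(-3 + t))
V(j) = 63/50 + 47*(-3 + j)/(2*j) (V(j) = 47/((2*j/(-3 + j))) - 63/(5*(-10)) = 47*((-3 + j)/(2*j)) - 63/(-50) = 47*(-3 + j)/(2*j) - 63*(-1/50) = 47*(-3 + j)/(2*j) + 63/50 = 63/50 + 47*(-3 + j)/(2*j))
(-24930 + 13978)*(V(-28) + R(138)) = (-24930 + 13978)*((1/50)*(-3525 + 1238*(-28))/(-28) + 3*138) = -10952*((1/50)*(-1/28)*(-3525 - 34664) + 414) = -10952*((1/50)*(-1/28)*(-38189) + 414) = -10952*(38189/1400 + 414) = -10952*617789/1400 = -845753141/175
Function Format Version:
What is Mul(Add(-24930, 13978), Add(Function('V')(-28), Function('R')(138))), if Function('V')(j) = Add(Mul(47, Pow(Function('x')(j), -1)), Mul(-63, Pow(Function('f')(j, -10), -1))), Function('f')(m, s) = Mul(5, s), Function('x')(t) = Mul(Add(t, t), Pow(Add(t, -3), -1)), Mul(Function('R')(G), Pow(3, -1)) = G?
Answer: Rational(-845753141, 175) ≈ -4.8329e+6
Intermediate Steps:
Function('R')(G) = Mul(3, G)
Function('x')(t) = Mul(2, t, Pow(Add(-3, t), -1)) (Function('x')(t) = Mul(Mul(2, t), Pow(Add(-3, t), -1)) = Mul(2, t, Pow(Add(-3, t), -1)))
Function('V')(j) = Add(Rational(63, 50), Mul(Rational(47, 2), Pow(j, -1), Add(-3, j))) (Function('V')(j) = Add(Mul(47, Pow(Mul(2, j, Pow(Add(-3, j), -1)), -1)), Mul(-63, Pow(Mul(5, -10), -1))) = Add(Mul(47, Mul(Rational(1, 2), Pow(j, -1), Add(-3, j))), Mul(-63, Pow(-50, -1))) = Add(Mul(Rational(47, 2), Pow(j, -1), Add(-3, j)), Mul(-63, Rational(-1, 50))) = Add(Mul(Rational(47, 2), Pow(j, -1), Add(-3, j)), Rational(63, 50)) = Add(Rational(63, 50), Mul(Rational(47, 2), Pow(j, -1), Add(-3, j))))
Mul(Add(-24930, 13978), Add(Function('V')(-28), Function('R')(138))) = Mul(Add(-24930, 13978), Add(Mul(Rational(1, 50), Pow(-28, -1), Add(-3525, Mul(1238, -28))), Mul(3, 138))) = Mul(-10952, Add(Mul(Rational(1, 50), Rational(-1, 28), Add(-3525, -34664)), 414)) = Mul(-10952, Add(Mul(Rational(1, 50), Rational(-1, 28), -38189), 414)) = Mul(-10952, Add(Rational(38189, 1400), 414)) = Mul(-10952, Rational(617789, 1400)) = Rational(-845753141, 175)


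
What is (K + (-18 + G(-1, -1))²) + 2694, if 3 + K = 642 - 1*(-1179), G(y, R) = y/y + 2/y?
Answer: 4873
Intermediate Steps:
G(y, R) = 1 + 2/y
K = 1818 (K = -3 + (642 - 1*(-1179)) = -3 + (642 + 1179) = -3 + 1821 = 1818)
(K + (-18 + G(-1, -1))²) + 2694 = (1818 + (-18 + (2 - 1)/(-1))²) + 2694 = (1818 + (-18 - 1*1)²) + 2694 = (1818 + (-18 - 1)²) + 2694 = (1818 + (-19)²) + 2694 = (1818 + 361) + 2694 = 2179 + 2694 = 4873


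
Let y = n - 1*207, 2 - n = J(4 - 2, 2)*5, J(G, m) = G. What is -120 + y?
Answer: -335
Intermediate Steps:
n = -8 (n = 2 - (4 - 2)*5 = 2 - 2*5 = 2 - 1*10 = 2 - 10 = -8)
y = -215 (y = -8 - 1*207 = -8 - 207 = -215)
-120 + y = -120 - 215 = -335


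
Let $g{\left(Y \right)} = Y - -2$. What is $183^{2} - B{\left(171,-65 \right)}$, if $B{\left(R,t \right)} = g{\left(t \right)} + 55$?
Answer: $33497$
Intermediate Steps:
$g{\left(Y \right)} = 2 + Y$ ($g{\left(Y \right)} = Y + 2 = 2 + Y$)
$B{\left(R,t \right)} = 57 + t$ ($B{\left(R,t \right)} = \left(2 + t\right) + 55 = 57 + t$)
$183^{2} - B{\left(171,-65 \right)} = 183^{2} - \left(57 - 65\right) = 33489 - -8 = 33489 + 8 = 33497$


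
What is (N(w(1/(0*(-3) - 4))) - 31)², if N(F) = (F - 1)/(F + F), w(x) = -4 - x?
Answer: 829921/900 ≈ 922.13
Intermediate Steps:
N(F) = (-1 + F)/(2*F) (N(F) = (-1 + F)/((2*F)) = (-1 + F)*(1/(2*F)) = (-1 + F)/(2*F))
(N(w(1/(0*(-3) - 4))) - 31)² = ((-1 + (-4 - 1/(0*(-3) - 4)))/(2*(-4 - 1/(0*(-3) - 4))) - 31)² = ((-1 + (-4 - 1/(0 - 4)))/(2*(-4 - 1/(0 - 4))) - 31)² = ((-1 + (-4 - 1/(-4)))/(2*(-4 - 1/(-4))) - 31)² = ((-1 + (-4 - 1*(-¼)))/(2*(-4 - 1*(-¼))) - 31)² = ((-1 + (-4 + ¼))/(2*(-4 + ¼)) - 31)² = ((-1 - 15/4)/(2*(-15/4)) - 31)² = ((½)*(-4/15)*(-19/4) - 31)² = (19/30 - 31)² = (-911/30)² = 829921/900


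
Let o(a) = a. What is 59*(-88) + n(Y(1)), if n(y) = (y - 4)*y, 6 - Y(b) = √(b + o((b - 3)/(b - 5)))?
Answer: -10357/2 - 4*√6 ≈ -5188.3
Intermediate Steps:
Y(b) = 6 - √(b + (-3 + b)/(-5 + b)) (Y(b) = 6 - √(b + (b - 3)/(b - 5)) = 6 - √(b + (-3 + b)/(-5 + b)))
n(y) = y*(-4 + y) (n(y) = (-4 + y)*y = y*(-4 + y))
59*(-88) + n(Y(1)) = 59*(-88) + (6 - √((-3 + 1 + 1*(-5 + 1))/(-5 + 1)))*(-4 + (6 - √((-3 + 1 + 1*(-5 + 1))/(-5 + 1)))) = -5192 + (6 - √((-3 + 1 + 1*(-4))/(-4)))*(-4 + (6 - √((-3 + 1 + 1*(-4))/(-4)))) = -5192 + (6 - √(-(-3 + 1 - 4)/4))*(-4 + (6 - √(-(-3 + 1 - 4)/4))) = -5192 + (6 - √(-¼*(-6)))*(-4 + (6 - √(-¼*(-6)))) = -5192 + (6 - √(3/2))*(-4 + (6 - √(3/2))) = -5192 + (6 - √6/2)*(-4 + (6 - √6/2)) = -5192 + (6 - √6/2)*(2 - √6/2) = -5192 + (2 - √6/2)*(6 - √6/2)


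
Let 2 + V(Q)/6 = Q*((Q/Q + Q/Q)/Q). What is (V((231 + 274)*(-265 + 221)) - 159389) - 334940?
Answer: -494329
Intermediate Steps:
V(Q) = 0 (V(Q) = -12 + 6*(Q*((Q/Q + Q/Q)/Q)) = -12 + 6*(Q*((1 + 1)/Q)) = -12 + 6*(Q*(2/Q)) = -12 + 6*2 = -12 + 12 = 0)
(V((231 + 274)*(-265 + 221)) - 159389) - 334940 = (0 - 159389) - 334940 = -159389 - 334940 = -494329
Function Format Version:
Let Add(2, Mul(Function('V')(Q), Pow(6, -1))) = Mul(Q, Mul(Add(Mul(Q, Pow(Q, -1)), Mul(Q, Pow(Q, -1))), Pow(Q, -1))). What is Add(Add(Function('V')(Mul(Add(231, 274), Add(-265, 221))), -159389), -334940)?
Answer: -494329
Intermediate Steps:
Function('V')(Q) = 0 (Function('V')(Q) = Add(-12, Mul(6, Mul(Q, Mul(Add(Mul(Q, Pow(Q, -1)), Mul(Q, Pow(Q, -1))), Pow(Q, -1))))) = Add(-12, Mul(6, Mul(Q, Mul(Add(1, 1), Pow(Q, -1))))) = Add(-12, Mul(6, Mul(Q, Mul(2, Pow(Q, -1))))) = Add(-12, Mul(6, 2)) = Add(-12, 12) = 0)
Add(Add(Function('V')(Mul(Add(231, 274), Add(-265, 221))), -159389), -334940) = Add(Add(0, -159389), -334940) = Add(-159389, -334940) = -494329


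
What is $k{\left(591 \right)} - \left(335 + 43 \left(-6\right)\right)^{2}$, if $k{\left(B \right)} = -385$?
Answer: $-6314$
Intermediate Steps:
$k{\left(591 \right)} - \left(335 + 43 \left(-6\right)\right)^{2} = -385 - \left(335 + 43 \left(-6\right)\right)^{2} = -385 - \left(335 - 258\right)^{2} = -385 - 77^{2} = -385 - 5929 = -6314$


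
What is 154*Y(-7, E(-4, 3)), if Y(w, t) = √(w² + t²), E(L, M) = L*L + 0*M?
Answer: 154*√305 ≈ 2689.5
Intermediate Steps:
E(L, M) = L² (E(L, M) = L² + 0 = L²)
Y(w, t) = √(t² + w²)
154*Y(-7, E(-4, 3)) = 154*√(((-4)²)² + (-7)²) = 154*√(16² + 49) = 154*√(256 + 49) = 154*√305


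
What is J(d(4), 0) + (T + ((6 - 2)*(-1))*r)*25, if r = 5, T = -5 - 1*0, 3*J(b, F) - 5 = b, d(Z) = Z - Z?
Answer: -1870/3 ≈ -623.33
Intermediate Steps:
d(Z) = 0
J(b, F) = 5/3 + b/3
T = -5 (T = -5 + 0 = -5)
J(d(4), 0) + (T + ((6 - 2)*(-1))*r)*25 = (5/3 + (⅓)*0) + (-5 + ((6 - 2)*(-1))*5)*25 = (5/3 + 0) + (-5 + (4*(-1))*5)*25 = 5/3 + (-5 - 4*5)*25 = 5/3 + (-5 - 20)*25 = 5/3 - 25*25 = 5/3 - 625 = -1870/3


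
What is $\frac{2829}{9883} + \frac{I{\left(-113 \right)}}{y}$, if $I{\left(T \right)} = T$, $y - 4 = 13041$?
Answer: $\frac{35787526}{128923735} \approx 0.27759$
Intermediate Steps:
$y = 13045$ ($y = 4 + 13041 = 13045$)
$\frac{2829}{9883} + \frac{I{\left(-113 \right)}}{y} = \frac{2829}{9883} - \frac{113}{13045} = \frac{35787526}{128923735}$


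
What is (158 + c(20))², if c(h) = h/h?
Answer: 25281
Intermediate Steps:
c(h) = 1
(158 + c(20))² = (158 + 1)² = 159² = 25281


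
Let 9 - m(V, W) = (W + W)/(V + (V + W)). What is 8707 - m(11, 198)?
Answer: 43499/5 ≈ 8699.8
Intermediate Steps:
m(V, W) = 9 - 2*W/(W + 2*V) (m(V, W) = 9 - (W + W)/(V + (V + W)) = 9 - 2*W/(W + 2*V))
8707 - m(11, 198) = 8707 - (7*198 + 18*11)/(198 + 2*11) = 8707 - (1386 + 198)/(198 + 22) = 8707 - 1584/220 = 8707 - 1*36/5 = 8707 - 36/5 = 43499/5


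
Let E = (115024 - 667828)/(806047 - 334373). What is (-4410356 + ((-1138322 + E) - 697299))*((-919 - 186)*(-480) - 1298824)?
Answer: 161701960153675432/33691 ≈ 4.7996e+12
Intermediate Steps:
E = -39486/33691 (E = -552804/471674 = -552804*1/471674 = -39486/33691 ≈ -1.1720)
(-4410356 + ((-1138322 + E) - 697299))*((-919 - 186)*(-480) - 1298824) = (-4410356 + ((-1138322 - 39486/33691) - 697299))*((-919 - 186)*(-480) - 1298824) = (-4410356 + (-38351245988/33691 - 697299))*(-1105*(-480) - 1298824) = (-4410356 - 61843946597/33691)*(530400 - 1298824) = -210433250593/33691*(-768424) = 161701960153675432/33691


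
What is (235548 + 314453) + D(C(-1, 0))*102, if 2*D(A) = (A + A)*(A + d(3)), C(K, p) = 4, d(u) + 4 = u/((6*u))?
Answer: 550069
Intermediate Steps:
d(u) = -23/6 (d(u) = -4 + u/((6*u)) = -4 + u*(1/(6*u)) = -4 + ⅙ = -23/6)
D(A) = A*(-23/6 + A) (D(A) = ((A + A)*(A - 23/6))/2 = ((2*A)*(-23/6 + A))/2 = (2*A*(-23/6 + A))/2 = A*(-23/6 + A))
(235548 + 314453) + D(C(-1, 0))*102 = (235548 + 314453) + ((⅙)*4*(-23 + 6*4))*102 = 550001 + ((⅙)*4*(-23 + 24))*102 = 550001 + ((⅙)*4*1)*102 = 550001 + (⅔)*102 = 550001 + 68 = 550069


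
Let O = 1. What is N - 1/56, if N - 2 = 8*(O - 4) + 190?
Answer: 9407/56 ≈ 167.98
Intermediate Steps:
N = 168 (N = 2 + (8*(1 - 4) + 190) = 2 + (8*(-3) + 190) = 2 + (-24 + 190) = 2 + 166 = 168)
N - 1/56 = 168 - 1/56 = 9407/56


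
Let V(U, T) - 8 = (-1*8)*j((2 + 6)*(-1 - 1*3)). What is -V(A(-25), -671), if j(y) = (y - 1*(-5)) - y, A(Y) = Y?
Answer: 32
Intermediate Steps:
j(y) = 5 (j(y) = (y + 5) - y = (5 + y) - y = 5)
V(U, T) = -32 (V(U, T) = 8 - 1*8*5 = 8 - 8*5 = 8 - 40 = -32)
-V(A(-25), -671) = -1*(-32) = 32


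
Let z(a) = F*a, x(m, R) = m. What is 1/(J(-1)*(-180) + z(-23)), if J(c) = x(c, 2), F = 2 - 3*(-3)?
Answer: -1/73 ≈ -0.013699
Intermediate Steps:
F = 11 (F = 2 + 9 = 11)
J(c) = c
z(a) = 11*a
1/(J(-1)*(-180) + z(-23)) = 1/(-1*(-180) + 11*(-23)) = 1/(180 - 253) = 1/(-73) = -1/73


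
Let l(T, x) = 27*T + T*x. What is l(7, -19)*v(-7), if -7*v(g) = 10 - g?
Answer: -136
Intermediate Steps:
v(g) = -10/7 + g/7 (v(g) = -(10 - g)/7 = -10/7 + g/7)
l(7, -19)*v(-7) = (7*(27 - 19))*(-10/7 + (1/7)*(-7)) = (7*8)*(-10/7 - 1) = 56*(-17/7) = -136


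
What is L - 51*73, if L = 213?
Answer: -3510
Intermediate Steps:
L - 51*73 = 213 - 51*73 = 213 - 3723 = -3510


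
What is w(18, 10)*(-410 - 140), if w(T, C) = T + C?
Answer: -15400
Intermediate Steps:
w(T, C) = C + T
w(18, 10)*(-410 - 140) = (10 + 18)*(-410 - 140) = 28*(-550) = -15400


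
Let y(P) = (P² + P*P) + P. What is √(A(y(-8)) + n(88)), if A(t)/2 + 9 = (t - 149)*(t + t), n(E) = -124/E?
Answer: I*√6746674/22 ≈ 118.07*I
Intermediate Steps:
y(P) = P + 2*P² (y(P) = (P² + P²) + P = 2*P² + P = P + 2*P²)
A(t) = -18 + 4*t*(-149 + t) (A(t) = -18 + 2*((t - 149)*(t + t)) = -18 + 2*((-149 + t)*(2*t)) = -18 + 2*(2*t*(-149 + t)) = -18 + 4*t*(-149 + t))
√(A(y(-8)) + n(88)) = √((-18 - (-4768)*(1 + 2*(-8)) + 4*(-8*(1 + 2*(-8)))²) - 124/88) = √((-18 - (-4768)*(1 - 16) + 4*(-8*(1 - 16))²) - 124*1/88) = √((-18 - (-4768)*(-15) + 4*(-8*(-15))²) - 31/22) = √((-18 - 596*120 + 4*120²) - 31/22) = √((-18 - 71520 + 4*14400) - 31/22) = √((-18 - 71520 + 57600) - 31/22) = √(-13938 - 31/22) = √(-306667/22) = I*√6746674/22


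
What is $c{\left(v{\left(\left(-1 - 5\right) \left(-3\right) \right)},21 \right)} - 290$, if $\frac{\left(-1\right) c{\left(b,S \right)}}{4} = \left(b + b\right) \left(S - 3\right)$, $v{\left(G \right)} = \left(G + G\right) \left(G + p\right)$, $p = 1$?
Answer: $-98786$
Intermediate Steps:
$v{\left(G \right)} = 2 G \left(1 + G\right)$ ($v{\left(G \right)} = \left(G + G\right) \left(G + 1\right) = 2 G \left(1 + G\right)$)
$c{\left(b,S \right)} = - 8 b \left(-3 + S\right)$ ($c{\left(b,S \right)} = - 4 \left(b + b\right) \left(S - 3\right) = - 4 \cdot 2 b \left(-3 + S\right) = - 8 b \left(-3 + S\right)$)
$c{\left(v{\left(\left(-1 - 5\right) \left(-3\right) \right)},21 \right)} - 290 = 8 \cdot 2 \left(-1 - 5\right) \left(-3\right) \left(1 + \left(-1 - 5\right) \left(-3\right)\right) \left(3 - 21\right) - 290 = 8 \cdot 2 \left(\left(-6\right) \left(-3\right)\right) \left(1 - -18\right) \left(3 - 21\right) - 290 = 8 \cdot 2 \cdot 18 \left(1 + 18\right) \left(-18\right) - 290 = 8 \cdot 2 \cdot 18 \cdot 19 \left(-18\right) - 290 = 8 \cdot 684 \left(-18\right) - 290 = -98496 - 290 = -98786$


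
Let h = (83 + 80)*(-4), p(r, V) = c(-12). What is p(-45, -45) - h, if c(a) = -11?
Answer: 641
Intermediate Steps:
p(r, V) = -11
h = -652 (h = 163*(-4) = -652)
p(-45, -45) - h = -11 - 1*(-652) = -11 + 652 = 641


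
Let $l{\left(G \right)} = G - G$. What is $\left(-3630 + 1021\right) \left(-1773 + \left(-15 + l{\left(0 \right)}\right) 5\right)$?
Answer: $4821432$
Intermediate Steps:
$l{\left(G \right)} = 0$
$\left(-3630 + 1021\right) \left(-1773 + \left(-15 + l{\left(0 \right)}\right) 5\right) = \left(-3630 + 1021\right) \left(-1773 + \left(-15 + 0\right) 5\right) = - 2609 \left(-1773 - 75\right) = \left(-2609\right) \left(-1848\right) = 4821432$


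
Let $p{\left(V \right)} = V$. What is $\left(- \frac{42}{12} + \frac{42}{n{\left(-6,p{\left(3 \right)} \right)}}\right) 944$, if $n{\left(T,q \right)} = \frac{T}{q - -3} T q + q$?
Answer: $-1416$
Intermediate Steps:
$n{\left(T,q \right)} = q + \frac{q T^{2}}{3 + q}$ ($n{\left(T,q \right)} = \frac{T}{q + 3} T q + q = \frac{T}{3 + q} T q + q = \frac{T^{2}}{3 + q} q + q = \frac{q T^{2}}{3 + q} + q = q + \frac{q T^{2}}{3 + q}$)
$\left(- \frac{42}{12} + \frac{42}{n{\left(-6,p{\left(3 \right)} \right)}}\right) 944 = \left(- \frac{42}{12} + \frac{42}{3 \frac{1}{3 + 3} \left(3 + 3 + \left(-6\right)^{2}\right)}\right) 944 = \left(\left(-42\right) \frac{1}{12} + \frac{42}{3 \cdot \frac{1}{6} \left(3 + 3 + 36\right)}\right) 944 = \left(- \frac{7}{2} + \frac{42}{3 \cdot \frac{1}{6} \cdot 42}\right) 944 = \left(- \frac{7}{2} + \frac{42}{21}\right) 944 = \left(- \frac{7}{2} + 42 \cdot \frac{1}{21}\right) 944 = \left(- \frac{7}{2} + 2\right) 944 = \left(- \frac{3}{2}\right) 944 = -1416$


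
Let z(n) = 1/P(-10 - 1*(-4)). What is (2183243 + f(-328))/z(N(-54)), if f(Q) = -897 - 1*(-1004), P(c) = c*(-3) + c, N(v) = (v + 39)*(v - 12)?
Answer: 26200200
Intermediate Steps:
N(v) = (-12 + v)*(39 + v) (N(v) = (39 + v)*(-12 + v) = (-12 + v)*(39 + v))
P(c) = -2*c (P(c) = -3*c + c = -2*c)
f(Q) = 107 (f(Q) = -897 + 1004 = 107)
z(n) = 1/12 (z(n) = 1/(-2*(-10 - 1*(-4))) = 1/(-2*(-10 + 4)) = 1/(-2*(-6)) = 1/12)
(2183243 + f(-328))/z(N(-54)) = (2183243 + 107)/(1/12) = 2183350*12 = 26200200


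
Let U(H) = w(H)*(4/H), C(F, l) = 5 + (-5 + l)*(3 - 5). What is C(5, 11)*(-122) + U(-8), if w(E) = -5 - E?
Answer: 1705/2 ≈ 852.50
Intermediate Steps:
C(F, l) = 15 - 2*l (C(F, l) = 5 + (-5 + l)*(-2) = 5 + (10 - 2*l) = 15 - 2*l)
U(H) = 4*(-5 - H)/H (U(H) = (-5 - H)*(4/H) = 4*(-5 - H)/H)
C(5, 11)*(-122) + U(-8) = (15 - 2*11)*(-122) + (-4 - 20/(-8)) = (15 - 22)*(-122) + (-4 - 20*(-⅛)) = -7*(-122) + (-4 + 5/2) = 854 - 3/2 = 1705/2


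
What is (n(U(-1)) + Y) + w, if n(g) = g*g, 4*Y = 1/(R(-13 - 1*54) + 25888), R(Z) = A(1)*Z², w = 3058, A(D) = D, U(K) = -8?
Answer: 379347977/121508 ≈ 3122.0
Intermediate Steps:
R(Z) = Z² (R(Z) = 1*Z² = Z²)
Y = 1/121508 (Y = 1/(4*((-13 - 1*54)² + 25888)) = 1/(4*((-13 - 54)² + 25888)) = 1/(4*((-67)² + 25888)) = 1/(4*(4489 + 25888)) = (¼)/30377 = (¼)*(1/30377) = 1/121508 ≈ 8.2299e-6)
n(g) = g²
(n(U(-1)) + Y) + w = ((-8)² + 1/121508) + 3058 = (64 + 1/121508) + 3058 = 7776513/121508 + 3058 = 379347977/121508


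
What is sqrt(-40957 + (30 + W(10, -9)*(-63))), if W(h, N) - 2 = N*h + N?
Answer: 32*I*sqrt(34) ≈ 186.59*I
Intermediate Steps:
W(h, N) = 2 + N + N*h (W(h, N) = 2 + (N*h + N) = 2 + (N + N*h) = 2 + N + N*h)
sqrt(-40957 + (30 + W(10, -9)*(-63))) = sqrt(-40957 + (30 + (2 - 9 - 9*10)*(-63))) = sqrt(-40957 + (30 + (2 - 9 - 90)*(-63))) = sqrt(-40957 + (30 - 97*(-63))) = sqrt(-40957 + (30 + 6111)) = sqrt(-40957 + 6141) = sqrt(-34816) = 32*I*sqrt(34)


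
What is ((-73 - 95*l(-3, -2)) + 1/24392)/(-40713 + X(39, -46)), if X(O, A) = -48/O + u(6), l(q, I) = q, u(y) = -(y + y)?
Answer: -67224365/12914124872 ≈ -0.0052055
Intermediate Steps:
u(y) = -2*y
X(O, A) = -12 - 48/O (X(O, A) = -48/O - 2*6 = -48/O - 12 = -12 - 48/O)
((-73 - 95*l(-3, -2)) + 1/24392)/(-40713 + X(39, -46)) = ((-73 - 95*(-3)) + 1/24392)/(-40713 + (-12 - 48/39)) = ((-73 + 285) + 1/24392)/(-40713 + (-12 - 48*1/39)) = (212 + 1/24392)/(-40713 + (-12 - 16/13)) = 5171105/(24392*(-40713 - 172/13)) = 5171105/(24392*(-529441/13)) = (5171105/24392)*(-13/529441) = -67224365/12914124872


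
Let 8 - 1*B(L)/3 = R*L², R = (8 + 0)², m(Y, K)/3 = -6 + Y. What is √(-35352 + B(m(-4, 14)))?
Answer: 16*I*√813 ≈ 456.21*I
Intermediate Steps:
m(Y, K) = -18 + 3*Y (m(Y, K) = 3*(-6 + Y) = -18 + 3*Y)
R = 64 (R = 8² = 64)
B(L) = 24 - 192*L²
√(-35352 + B(m(-4, 14))) = √(-35352 + (24 - 192*(-18 + 3*(-4))²)) = √(-35352 + (24 - 192*(-18 - 12)²)) = √(-35352 + (24 - 192*(-30)²)) = √(-35352 + (24 - 192*900)) = √(-35352 + (24 - 172800)) = √(-35352 - 172776) = √(-208128) = 16*I*√813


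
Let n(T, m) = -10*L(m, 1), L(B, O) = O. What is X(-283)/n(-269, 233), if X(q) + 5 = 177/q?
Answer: 796/1415 ≈ 0.56254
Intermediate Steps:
X(q) = -5 + 177/q
n(T, m) = -10 (n(T, m) = -10*1 = -10)
X(-283)/n(-269, 233) = (-5 + 177/(-283))/(-10) = (-5 + 177*(-1/283))*(-1/10) = (-5 - 177/283)*(-1/10) = -1592/283*(-1/10) = 796/1415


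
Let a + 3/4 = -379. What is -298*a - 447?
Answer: 225437/2 ≈ 1.1272e+5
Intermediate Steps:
a = -1519/4 (a = -3/4 - 379 = -1519/4 ≈ -379.75)
-298*a - 447 = -298*(-1519/4) - 447 = 226331/2 - 447 = 225437/2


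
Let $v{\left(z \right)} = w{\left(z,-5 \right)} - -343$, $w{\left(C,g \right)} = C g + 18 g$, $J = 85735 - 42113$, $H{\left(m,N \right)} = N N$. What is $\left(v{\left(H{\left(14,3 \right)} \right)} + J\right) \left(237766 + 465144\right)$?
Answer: $30808545300$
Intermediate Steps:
$H{\left(m,N \right)} = N^{2}$
$J = 43622$
$w{\left(C,g \right)} = 18 g + C g$
$v{\left(z \right)} = 253 - 5 z$ ($v{\left(z \right)} = - 5 \left(18 + z\right) - -343 = \left(-90 - 5 z\right) + 343 = 253 - 5 z$)
$\left(v{\left(H{\left(14,3 \right)} \right)} + J\right) \left(237766 + 465144\right) = \left(\left(253 - 5 \cdot 3^{2}\right) + 43622\right) \left(237766 + 465144\right) = \left(\left(253 - 45\right) + 43622\right) 702910 = \left(208 + 43622\right) 702910 = 43830 \cdot 702910 = 30808545300$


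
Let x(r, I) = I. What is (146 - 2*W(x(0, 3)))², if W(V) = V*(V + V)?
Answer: 12100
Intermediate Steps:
W(V) = 2*V² (W(V) = V*(2*V) = 2*V²)
(146 - 2*W(x(0, 3)))² = (146 - 4*3²)² = (146 - 4*9)² = (146 - 2*18)² = (146 - 36)² = 110² = 12100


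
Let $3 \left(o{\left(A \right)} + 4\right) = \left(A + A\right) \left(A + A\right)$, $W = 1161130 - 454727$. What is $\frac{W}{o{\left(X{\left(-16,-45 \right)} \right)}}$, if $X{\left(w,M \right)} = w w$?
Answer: $\frac{2119209}{262132} \approx 8.0845$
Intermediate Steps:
$X{\left(w,M \right)} = w^{2}$
$W = 706403$
$o{\left(A \right)} = -4 + \frac{4 A^{2}}{3}$ ($o{\left(A \right)} = -4 + \frac{\left(A + A\right) \left(A + A\right)}{3} = -4 + \frac{2 A 2 A}{3} = -4 + \frac{4 A^{2}}{3}$)
$\frac{W}{o{\left(X{\left(-16,-45 \right)} \right)}} = \frac{706403}{-4 + \frac{4 \left(\left(-16\right)^{2}\right)^{2}}{3}} = \frac{706403}{-4 + \frac{4 \cdot 256^{2}}{3}} = \frac{706403}{-4 + \frac{4}{3} \cdot 65536} = \frac{706403}{-4 + \frac{262144}{3}} = \frac{706403}{\frac{262132}{3}} = 706403 \cdot \frac{3}{262132} = \frac{2119209}{262132}$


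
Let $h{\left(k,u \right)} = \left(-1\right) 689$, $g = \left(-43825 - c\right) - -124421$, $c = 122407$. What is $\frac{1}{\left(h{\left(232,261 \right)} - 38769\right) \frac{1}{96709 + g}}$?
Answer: $- \frac{27449}{19729} \approx -1.3913$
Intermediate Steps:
$g = -41811$ ($g = \left(-43825 - 122407\right) - -124421 = \left(-43825 - 122407\right) + 124421 = -166232 + 124421 = -41811$)
$h{\left(k,u \right)} = -689$
$\frac{1}{\left(h{\left(232,261 \right)} - 38769\right) \frac{1}{96709 + g}} = \frac{1}{\left(-689 - 38769\right) \frac{1}{96709 - 41811}} = \frac{1}{\left(-39458\right) \frac{1}{54898}} = \frac{1}{- \frac{19729}{27449}} = - \frac{27449}{19729}$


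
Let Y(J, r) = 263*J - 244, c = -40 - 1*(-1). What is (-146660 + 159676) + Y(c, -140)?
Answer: 2515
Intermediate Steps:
c = -39 (c = -40 + 1 = -39)
Y(J, r) = -244 + 263*J
(-146660 + 159676) + Y(c, -140) = (-146660 + 159676) + (-244 + 263*(-39)) = 13016 + (-244 - 10257) = 13016 - 10501 = 2515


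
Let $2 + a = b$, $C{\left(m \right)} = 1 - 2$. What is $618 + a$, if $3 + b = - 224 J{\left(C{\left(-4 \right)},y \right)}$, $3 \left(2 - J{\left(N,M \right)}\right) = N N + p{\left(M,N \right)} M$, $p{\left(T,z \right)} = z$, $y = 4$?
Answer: $-59$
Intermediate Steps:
$C{\left(m \right)} = -1$
$J{\left(N,M \right)} = 2 - \frac{N^{2}}{3} - \frac{M N}{3}$ ($J{\left(N,M \right)} = 2 - \frac{N N + N M}{3} = 2 - \frac{N^{2} + M N}{3} = 2 - \left(\frac{N^{2}}{3} + \frac{M N}{3}\right) = 2 - \frac{N^{2}}{3} - \frac{M N}{3}$)
$b = -675$ ($b = -3 - 224 \left(2 - \frac{\left(-1\right)^{2}}{3} - \frac{4}{3} \left(-1\right)\right) = -3 - 224 \left(2 - \frac{1}{3} + \frac{4}{3}\right) = -3 - 672 = -675$)
$a = -677$ ($a = -2 - 675 = -677$)
$618 + a = 618 - 677 = -59$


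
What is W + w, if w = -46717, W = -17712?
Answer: -64429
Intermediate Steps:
W + w = -17712 - 46717 = -64429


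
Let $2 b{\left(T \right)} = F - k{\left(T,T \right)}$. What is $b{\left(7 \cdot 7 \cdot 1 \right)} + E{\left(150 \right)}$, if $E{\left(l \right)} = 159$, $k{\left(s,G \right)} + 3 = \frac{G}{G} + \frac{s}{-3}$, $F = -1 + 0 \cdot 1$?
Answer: $\frac{503}{3} \approx 167.67$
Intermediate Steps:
$F = -1$ ($F = -1 + 0 = -1$)
$k{\left(s,G \right)} = -2 - \frac{s}{3}$ ($k{\left(s,G \right)} = -3 + \left(\frac{G}{G} + \frac{s}{-3}\right) = -3 + \left(1 + s \left(- \frac{1}{3}\right)\right) = -3 - \left(-1 + \frac{s}{3}\right) = -2 - \frac{s}{3}$)
$b{\left(T \right)} = \frac{1}{2} + \frac{T}{6}$ ($b{\left(T \right)} = \frac{-1 - \left(-2 - \frac{T}{3}\right)}{2} = \frac{-1 + \left(2 + \frac{T}{3}\right)}{2} = \frac{1 + \frac{T}{3}}{2} = \frac{1}{2} + \frac{T}{6}$)
$b{\left(7 \cdot 7 \cdot 1 \right)} + E{\left(150 \right)} = \left(\frac{1}{2} + \frac{7 \cdot 7 \cdot 1}{6}\right) + 159 = \left(\frac{1}{2} + \frac{49 \cdot 1}{6}\right) + 159 = \left(\frac{1}{2} + \frac{1}{6} \cdot 49\right) + 159 = \left(\frac{1}{2} + \frac{49}{6}\right) + 159 = \frac{26}{3} + 159 = \frac{503}{3}$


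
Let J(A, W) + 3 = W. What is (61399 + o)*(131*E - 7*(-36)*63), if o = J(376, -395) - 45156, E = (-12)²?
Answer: 550455300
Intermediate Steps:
E = 144
J(A, W) = -3 + W
o = -45554 (o = (-3 - 395) - 45156 = -398 - 45156 = -45554)
(61399 + o)*(131*E - 7*(-36)*63) = (61399 - 45554)*(131*144 - 7*(-36)*63) = 15845*(18864 + 252*63) = 15845*(18864 + 15876) = 15845*34740 = 550455300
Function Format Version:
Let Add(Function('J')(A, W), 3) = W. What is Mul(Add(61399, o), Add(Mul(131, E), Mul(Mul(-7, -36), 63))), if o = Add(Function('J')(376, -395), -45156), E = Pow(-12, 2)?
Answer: 550455300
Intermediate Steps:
E = 144
Function('J')(A, W) = Add(-3, W)
o = -45554 (o = Add(Add(-3, -395), -45156) = Add(-398, -45156) = -45554)
Mul(Add(61399, o), Add(Mul(131, E), Mul(Mul(-7, -36), 63))) = Mul(Add(61399, -45554), Add(Mul(131, 144), Mul(Mul(-7, -36), 63))) = Mul(15845, Add(18864, Mul(252, 63))) = Mul(15845, Add(18864, 15876)) = Mul(15845, 34740) = 550455300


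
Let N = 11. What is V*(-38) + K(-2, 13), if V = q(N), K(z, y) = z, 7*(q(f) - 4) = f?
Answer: -1496/7 ≈ -213.71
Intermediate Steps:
q(f) = 4 + f/7
V = 39/7 (V = 4 + (1/7)*11 = 4 + 11/7 = 39/7 ≈ 5.5714)
V*(-38) + K(-2, 13) = (39/7)*(-38) - 2 = -1482/7 - 2 = -1496/7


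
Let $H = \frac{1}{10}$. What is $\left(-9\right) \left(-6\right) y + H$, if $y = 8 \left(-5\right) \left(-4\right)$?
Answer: $\frac{86401}{10} \approx 8640.1$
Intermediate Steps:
$y = 160$ ($y = \left(-40\right) \left(-4\right) = 160$)
$H = \frac{1}{10} \approx 0.1$
$\left(-9\right) \left(-6\right) y + H = \left(-9\right) \left(-6\right) 160 + \frac{1}{10} = 54 \cdot 160 + \frac{1}{10} = 8640 + \frac{1}{10} = \frac{86401}{10}$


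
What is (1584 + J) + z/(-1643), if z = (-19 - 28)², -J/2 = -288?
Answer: 3546671/1643 ≈ 2158.7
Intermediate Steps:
J = 576 (J = -2*(-288) = 576)
z = 2209 (z = (-47)² = 2209)
(1584 + J) + z/(-1643) = (1584 + 576) + 2209/(-1643) = 2160 + 2209*(-1/1643) = 2160 - 2209/1643 = 3546671/1643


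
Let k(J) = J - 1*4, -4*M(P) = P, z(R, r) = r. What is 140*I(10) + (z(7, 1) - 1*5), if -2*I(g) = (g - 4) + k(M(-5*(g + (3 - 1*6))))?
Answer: -1513/2 ≈ -756.50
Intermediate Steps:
M(P) = -P/4
k(J) = -4 + J (k(J) = J - 4 = -4 + J)
I(g) = 47/8 - 9*g/8 (I(g) = -((g - 4) + (-4 - (-5)*(g + (3 - 1*6))/4))/2 = -((-4 + g) + (-4 - (-5)*(g + (3 - 6))/4))/2 = -((-4 + g) + (-4 - (-5)*(g - 3)/4))/2 = -((-4 + g) + (-4 - (-5)*(-3 + g)/4))/2 = -((-4 + g) + (-4 - (15 - 5*g)/4))/2 = -((-4 + g) + (-4 + (-15/4 + 5*g/4)))/2 = -((-4 + g) + (-31/4 + 5*g/4))/2 = -(-47/4 + 9*g/4)/2 = 47/8 - 9*g/8)
140*I(10) + (z(7, 1) - 1*5) = 140*(47/8 - 9/8*10) + (1 - 1*5) = 140*(47/8 - 45/4) + (1 - 5) = 140*(-43/8) - 4 = -1505/2 - 4 = -1513/2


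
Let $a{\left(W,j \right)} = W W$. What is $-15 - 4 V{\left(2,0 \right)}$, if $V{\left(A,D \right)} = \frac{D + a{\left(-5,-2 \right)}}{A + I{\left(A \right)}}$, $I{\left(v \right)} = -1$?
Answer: $-115$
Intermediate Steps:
$a{\left(W,j \right)} = W^{2}$
$V{\left(A,D \right)} = \frac{25 + D}{-1 + A}$ ($V{\left(A,D \right)} = \frac{D + \left(-5\right)^{2}}{A - 1} = \frac{D + 25}{-1 + A} = \frac{25 + D}{-1 + A}$)
$-15 - 4 V{\left(2,0 \right)} = -15 - 4 \frac{25 + 0}{-1 + 2} = -15 - 4 \cdot 1^{-1} \cdot 25 = -15 - 4 \cdot 1 \cdot 25 = -15 - 100 = -115$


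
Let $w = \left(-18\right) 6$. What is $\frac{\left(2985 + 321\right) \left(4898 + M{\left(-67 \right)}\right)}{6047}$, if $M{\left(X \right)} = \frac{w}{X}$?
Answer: $\frac{1085273844}{405149} \approx 2678.7$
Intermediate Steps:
$w = -108$
$M{\left(X \right)} = - \frac{108}{X}$
$\frac{\left(2985 + 321\right) \left(4898 + M{\left(-67 \right)}\right)}{6047} = \frac{\left(2985 + 321\right) \left(4898 - \frac{108}{-67}\right)}{6047} = 3306 \left(4898 - - \frac{108}{67}\right) \frac{1}{6047} = 3306 \left(4898 + \frac{108}{67}\right) \frac{1}{6047} = 3306 \cdot \frac{328274}{67} \cdot \frac{1}{6047} = \frac{1085273844}{67} \cdot \frac{1}{6047} = \frac{1085273844}{405149}$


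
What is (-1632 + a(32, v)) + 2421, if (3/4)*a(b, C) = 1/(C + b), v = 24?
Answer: 33139/42 ≈ 789.02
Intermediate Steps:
a(b, C) = 4/(3*(C + b))
(-1632 + a(32, v)) + 2421 = (-1632 + 4/(3*(24 + 32))) + 2421 = (-1632 + (4/3)/56) + 2421 = (-1632 + (4/3)*(1/56)) + 2421 = (-1632 + 1/42) + 2421 = -68543/42 + 2421 = 33139/42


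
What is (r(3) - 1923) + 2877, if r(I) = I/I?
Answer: 955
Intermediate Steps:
r(I) = 1
(r(3) - 1923) + 2877 = (1 - 1923) + 2877 = -1922 + 2877 = 955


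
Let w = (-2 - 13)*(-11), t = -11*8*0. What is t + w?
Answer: 165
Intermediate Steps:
t = 0 (t = -88*0 = 0)
w = 165 (w = -15*(-11) = 165)
t + w = 0 + 165 = 165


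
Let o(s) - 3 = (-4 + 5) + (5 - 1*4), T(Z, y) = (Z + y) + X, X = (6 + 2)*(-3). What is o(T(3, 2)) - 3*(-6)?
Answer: 23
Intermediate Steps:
X = -24 (X = 8*(-3) = -24)
T(Z, y) = -24 + Z + y (T(Z, y) = (Z + y) - 24 = -24 + Z + y)
o(s) = 5 (o(s) = 3 + ((-4 + 5) + (5 - 1*4)) = 3 + (1 + (5 - 4)) = 3 + (1 + 1) = 3 + 2 = 5)
o(T(3, 2)) - 3*(-6) = 5 - 3*(-6) = 5 + 18 = 23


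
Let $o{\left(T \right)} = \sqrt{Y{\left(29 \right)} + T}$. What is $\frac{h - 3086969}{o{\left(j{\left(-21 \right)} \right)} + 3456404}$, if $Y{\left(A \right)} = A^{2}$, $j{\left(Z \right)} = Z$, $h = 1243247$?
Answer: $- \frac{177018002658}{331853572511} + \frac{102429 \sqrt{205}}{331853572511} \approx -0.53342$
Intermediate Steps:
$o{\left(T \right)} = \sqrt{841 + T}$ ($o{\left(T \right)} = \sqrt{29^{2} + T} = \sqrt{841 + T}$)
$\frac{h - 3086969}{o{\left(j{\left(-21 \right)} \right)} + 3456404} = \frac{1243247 - 3086969}{\sqrt{841 - 21} + 3456404} = - \frac{1843722}{\sqrt{820} + 3456404} = - \frac{1843722}{2 \sqrt{205} + 3456404} = - \frac{1843722}{3456404 + 2 \sqrt{205}}$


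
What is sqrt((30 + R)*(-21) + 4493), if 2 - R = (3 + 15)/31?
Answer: sqrt(3683699)/31 ≈ 61.913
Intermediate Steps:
R = 44/31 (R = 2 - (3 + 15)/31 = 2 - 18/31 = 44/31 ≈ 1.4194)
sqrt((30 + R)*(-21) + 4493) = sqrt((30 + 44/31)*(-21) + 4493) = sqrt((974/31)*(-21) + 4493) = sqrt(-20454/31 + 4493) = sqrt(118829/31) = sqrt(3683699)/31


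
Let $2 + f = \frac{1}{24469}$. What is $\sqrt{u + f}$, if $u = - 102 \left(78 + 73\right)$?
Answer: $\frac{5 i \sqrt{368914684111}}{24469} \approx 124.11 i$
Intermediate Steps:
$f = - \frac{48937}{24469}$ ($f = -2 + \frac{1}{24469} = - \frac{48937}{24469} \approx -2.0$)
$u = -15402$ ($u = \left(-102\right) 151 = -15402$)
$\sqrt{u + f} = \sqrt{-15402 - \frac{48937}{24469}} = \sqrt{- \frac{376920475}{24469}} = \frac{5 i \sqrt{368914684111}}{24469}$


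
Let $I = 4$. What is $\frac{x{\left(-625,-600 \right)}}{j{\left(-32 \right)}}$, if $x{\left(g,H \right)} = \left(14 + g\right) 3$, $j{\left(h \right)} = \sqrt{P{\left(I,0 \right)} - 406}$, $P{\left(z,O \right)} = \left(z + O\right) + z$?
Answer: $\frac{1833 i \sqrt{398}}{398} \approx 91.88 i$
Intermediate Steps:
$P{\left(z,O \right)} = O + 2 z$ ($P{\left(z,O \right)} = \left(O + z\right) + z = O + 2 z$)
$j{\left(h \right)} = i \sqrt{398}$ ($j{\left(h \right)} = \sqrt{\left(0 + 2 \cdot 4\right) - 406} = \sqrt{\left(0 + 8\right) - 406} = \sqrt{8 - 406} = \sqrt{-398} = i \sqrt{398}$)
$x{\left(g,H \right)} = 42 + 3 g$
$\frac{x{\left(-625,-600 \right)}}{j{\left(-32 \right)}} = \frac{42 + 3 \left(-625\right)}{i \sqrt{398}} = \left(42 - 1875\right) \left(- \frac{i \sqrt{398}}{398}\right) = - 1833 \left(- \frac{i \sqrt{398}}{398}\right) = \frac{1833 i \sqrt{398}}{398}$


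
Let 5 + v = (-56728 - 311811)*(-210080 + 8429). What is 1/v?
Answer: 1/74316257884 ≈ 1.3456e-11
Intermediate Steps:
v = 74316257884 (v = -5 + (-56728 - 311811)*(-210080 + 8429) = -5 - 368539*(-201651) = -5 + 74316257889 = 74316257884)
1/v = 1/74316257884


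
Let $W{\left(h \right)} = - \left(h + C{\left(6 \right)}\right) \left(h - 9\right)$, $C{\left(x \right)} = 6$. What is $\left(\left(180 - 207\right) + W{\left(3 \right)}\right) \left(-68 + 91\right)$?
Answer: $621$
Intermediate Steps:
$W{\left(h \right)} = - \left(-9 + h\right) \left(6 + h\right)$ ($W{\left(h \right)} = - \left(h + 6\right) \left(h - 9\right) = - \left(6 + h\right) \left(-9 + h\right) = - \left(-9 + h\right) \left(6 + h\right)$)
$\left(\left(180 - 207\right) + W{\left(3 \right)}\right) \left(-68 + 91\right) = \left(\left(180 - 207\right) + \left(54 - 3^{2} + 3 \cdot 3\right)\right) \left(-68 + 91\right) = \left(\left(180 - 207\right) + \left(54 - 9 + 9\right)\right) 23 = \left(-27 + \left(54 - 9 + 9\right)\right) 23 = \left(-27 + 54\right) 23 = 27 \cdot 23 = 621$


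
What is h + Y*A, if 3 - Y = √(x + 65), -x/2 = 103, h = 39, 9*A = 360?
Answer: 159 - 40*I*√141 ≈ 159.0 - 474.97*I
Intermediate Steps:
A = 40 (A = (⅑)*360 = 40)
x = -206 (x = -2*103 = -206)
Y = 3 - I*√141 (Y = 3 - √(-206 + 65) = 3 - √(-141) = 3 - I*√141 ≈ 3.0 - 11.874*I)
h + Y*A = 39 + (3 - I*√141)*40 = 39 + (120 - 40*I*√141) = 159 - 40*I*√141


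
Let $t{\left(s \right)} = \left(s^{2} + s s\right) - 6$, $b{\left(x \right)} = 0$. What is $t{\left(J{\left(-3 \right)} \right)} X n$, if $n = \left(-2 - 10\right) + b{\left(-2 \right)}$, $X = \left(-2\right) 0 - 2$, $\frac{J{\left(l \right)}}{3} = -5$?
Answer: $10656$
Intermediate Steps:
$J{\left(l \right)} = -15$ ($J{\left(l \right)} = 3 \left(-5\right) = -15$)
$t{\left(s \right)} = -6 + 2 s^{2}$ ($t{\left(s \right)} = \left(s^{2} + s^{2}\right) - 6 = 2 s^{2} - 6 = -6 + 2 s^{2}$)
$X = -2$ ($X = 0 - 2 = -2$)
$n = -12$ ($n = \left(-2 - 10\right) + 0 = -12 + 0 = -12$)
$t{\left(J{\left(-3 \right)} \right)} X n = \left(-6 + 2 \left(-15\right)^{2}\right) \left(-2\right) \left(-12\right) = \left(-6 + 2 \cdot 225\right) \left(-2\right) \left(-12\right) = \left(-6 + 450\right) \left(-2\right) \left(-12\right) = 444 \left(-2\right) \left(-12\right) = \left(-888\right) \left(-12\right) = 10656$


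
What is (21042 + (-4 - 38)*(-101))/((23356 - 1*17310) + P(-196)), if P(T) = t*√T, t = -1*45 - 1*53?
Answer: 38216766/9609125 + 8672412*I/9609125 ≈ 3.9771 + 0.90252*I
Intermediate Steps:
t = -98 (t = -45 - 53 = -98)
P(T) = -98*√T
(21042 + (-4 - 38)*(-101))/((23356 - 1*17310) + P(-196)) = (21042 + (-4 - 38)*(-101))/((23356 - 1*17310) - 1372*I) = (21042 - 42*(-101))/((23356 - 17310) - 1372*I) = (21042 + 4242)/(6046 - 1372*I) = 25284*((6046 + 1372*I)/38436500) = 6321*(6046 + 1372*I)/9609125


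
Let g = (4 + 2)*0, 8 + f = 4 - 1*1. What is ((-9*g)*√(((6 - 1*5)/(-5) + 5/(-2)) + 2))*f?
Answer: 0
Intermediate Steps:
f = -5 (f = -8 + (4 - 1*1) = -8 + (4 - 1) = -8 + 3 = -5)
g = 0 (g = 6*0 = 0)
((-9*g)*√(((6 - 1*5)/(-5) + 5/(-2)) + 2))*f = ((-9*0)*√(((6 - 1*5)/(-5) + 5/(-2)) + 2))*(-5) = (0*√(((6 - 5)*(-⅕) + 5*(-½)) + 2))*(-5) = (0*√((1*(-⅕) - 5/2) + 2))*(-5) = (0*√((-⅕ - 5/2) + 2))*(-5) = (0*√(-27/10 + 2))*(-5) = (0*√(-7/10))*(-5) = (0*(I*√70/10))*(-5) = 0*(-5) = 0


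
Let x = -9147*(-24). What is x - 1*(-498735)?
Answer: 718263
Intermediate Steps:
x = 219528
x - 1*(-498735) = 219528 - 1*(-498735) = 219528 + 498735 = 718263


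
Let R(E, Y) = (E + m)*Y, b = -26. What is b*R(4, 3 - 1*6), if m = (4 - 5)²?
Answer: 390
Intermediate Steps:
m = 1 (m = (-1)² = 1)
R(E, Y) = Y*(1 + E) (R(E, Y) = (E + 1)*Y = (1 + E)*Y = Y*(1 + E))
b*R(4, 3 - 1*6) = -26*(3 - 1*6)*(1 + 4) = -26*(3 - 6)*5 = -(-78)*5 = -26*(-15) = 390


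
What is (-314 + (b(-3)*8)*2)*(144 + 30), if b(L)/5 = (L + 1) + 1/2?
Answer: -75516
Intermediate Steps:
b(L) = 15/2 + 5*L (b(L) = 5*((L + 1) + 1/2) = 5*((1 + L) + 1/2) = 5*(3/2 + L) = 15/2 + 5*L)
(-314 + (b(-3)*8)*2)*(144 + 30) = (-314 + ((15/2 + 5*(-3))*8)*2)*(144 + 30) = (-314 + ((15/2 - 15)*8)*2)*174 = (-314 - 15/2*8*2)*174 = (-314 - 60*2)*174 = (-314 - 120)*174 = -434*174 = -75516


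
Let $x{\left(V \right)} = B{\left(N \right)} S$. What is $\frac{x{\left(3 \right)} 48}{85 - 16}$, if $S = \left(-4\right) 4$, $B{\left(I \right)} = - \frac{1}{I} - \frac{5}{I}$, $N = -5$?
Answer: $- \frac{1536}{115} \approx -13.357$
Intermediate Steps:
$B{\left(I \right)} = - \frac{6}{I}$
$S = -16$
$x{\left(V \right)} = - \frac{96}{5}$ ($x{\left(V \right)} = - \frac{6}{-5} \left(-16\right) = \left(-6\right) \left(- \frac{1}{5}\right) \left(-16\right) = \frac{6}{5} \left(-16\right) = - \frac{96}{5}$)
$\frac{x{\left(3 \right)} 48}{85 - 16} = \frac{\left(- \frac{96}{5}\right) 48}{85 - 16} = - \frac{4608}{5 \cdot 69} = \left(- \frac{4608}{5}\right) \frac{1}{69} = - \frac{1536}{115}$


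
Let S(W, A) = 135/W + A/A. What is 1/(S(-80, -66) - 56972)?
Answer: -16/911563 ≈ -1.7552e-5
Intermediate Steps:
S(W, A) = 1 + 135/W (S(W, A) = 135/W + 1 = 1 + 135/W)
1/(S(-80, -66) - 56972) = 1/((135 - 80)/(-80) - 56972) = 1/(-1/80*55 - 56972) = 1/(-11/16 - 56972) = 1/(-911563/16) = -16/911563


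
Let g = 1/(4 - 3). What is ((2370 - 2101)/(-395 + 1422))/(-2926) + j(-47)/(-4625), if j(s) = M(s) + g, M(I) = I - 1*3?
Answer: 146000973/13898134250 ≈ 0.010505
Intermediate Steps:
M(I) = -3 + I (M(I) = I - 3 = -3 + I)
g = 1 (g = 1/1 = 1)
j(s) = -2 + s (j(s) = (-3 + s) + 1 = -2 + s)
((2370 - 2101)/(-395 + 1422))/(-2926) + j(-47)/(-4625) = ((2370 - 2101)/(-395 + 1422))/(-2926) + (-2 - 47)/(-4625) = (269/1027)*(-1/2926) - 49*(-1/4625) = (269*(1/1027))*(-1/2926) + 49/4625 = (269/1027)*(-1/2926) + 49/4625 = -269/3005002 + 49/4625 = 146000973/13898134250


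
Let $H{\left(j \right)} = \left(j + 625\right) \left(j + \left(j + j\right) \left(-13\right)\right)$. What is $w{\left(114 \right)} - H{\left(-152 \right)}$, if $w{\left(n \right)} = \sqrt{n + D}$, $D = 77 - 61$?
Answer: $-1797400 + \sqrt{130} \approx -1.7974 \cdot 10^{6}$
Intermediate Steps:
$H{\left(j \right)} = - 25 j \left(625 + j\right)$ ($H{\left(j \right)} = \left(625 + j\right) \left(j + 2 j \left(-13\right)\right) = \left(625 + j\right) \left(j - 26 j\right) = \left(625 + j\right) \left(- 25 j\right) = - 25 j \left(625 + j\right)$)
$D = 16$
$w{\left(n \right)} = \sqrt{16 + n}$ ($w{\left(n \right)} = \sqrt{n + 16} = \sqrt{16 + n}$)
$w{\left(114 \right)} - H{\left(-152 \right)} = \sqrt{16 + 114} - \left(-25\right) \left(-152\right) \left(625 - 152\right) = \sqrt{130} - \left(-25\right) \left(-152\right) 473 = \sqrt{130} - 1797400 = -1797400 + \sqrt{130}$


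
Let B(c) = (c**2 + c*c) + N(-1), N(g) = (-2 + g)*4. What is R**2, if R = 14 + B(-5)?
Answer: 2704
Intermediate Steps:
N(g) = -8 + 4*g
B(c) = -12 + 2*c**2 (B(c) = (c**2 + c*c) + (-8 + 4*(-1)) = (c**2 + c**2) + (-8 - 4) = 2*c**2 - 12 = -12 + 2*c**2)
R = 52 (R = 14 + (-12 + 2*(-5)**2) = 14 + (-12 + 2*25) = 14 + (-12 + 50) = 14 + 38 = 52)
R**2 = 52**2 = 2704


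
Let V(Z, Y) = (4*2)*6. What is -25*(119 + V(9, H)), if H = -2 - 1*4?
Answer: -4175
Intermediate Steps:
H = -6 (H = -2 - 4 = -6)
V(Z, Y) = 48 (V(Z, Y) = 8*6 = 48)
-25*(119 + V(9, H)) = -25*(119 + 48) = -25*167 = -4175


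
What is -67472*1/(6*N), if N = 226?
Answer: -16868/339 ≈ -49.758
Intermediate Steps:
-67472*1/(6*N) = -67472/(6*226) = -67472/1356 = -67472*1/1356 = -16868/339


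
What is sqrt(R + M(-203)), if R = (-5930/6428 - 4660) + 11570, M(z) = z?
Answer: sqrt(69272412262)/3214 ≈ 81.891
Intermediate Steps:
R = 22205775/3214 (R = (-5930*1/6428 - 4660) + 11570 = (-2965/3214 - 4660) + 11570 = -14980205/3214 + 11570 = 22205775/3214 ≈ 6909.1)
sqrt(R + M(-203)) = sqrt(22205775/3214 - 203) = sqrt(21553333/3214) = sqrt(69272412262)/3214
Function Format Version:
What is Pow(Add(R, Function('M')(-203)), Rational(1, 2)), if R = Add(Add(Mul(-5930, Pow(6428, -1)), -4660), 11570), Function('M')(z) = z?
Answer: Mul(Rational(1, 3214), Pow(69272412262, Rational(1, 2))) ≈ 81.891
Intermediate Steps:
R = Rational(22205775, 3214) (R = Add(Add(Mul(-5930, Rational(1, 6428)), -4660), 11570) = Add(Add(Rational(-2965, 3214), -4660), 11570) = Add(Rational(-14980205, 3214), 11570) = Rational(22205775, 3214) ≈ 6909.1)
Pow(Add(R, Function('M')(-203)), Rational(1, 2)) = Pow(Add(Rational(22205775, 3214), -203), Rational(1, 2)) = Pow(Rational(21553333, 3214), Rational(1, 2)) = Mul(Rational(1, 3214), Pow(69272412262, Rational(1, 2)))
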